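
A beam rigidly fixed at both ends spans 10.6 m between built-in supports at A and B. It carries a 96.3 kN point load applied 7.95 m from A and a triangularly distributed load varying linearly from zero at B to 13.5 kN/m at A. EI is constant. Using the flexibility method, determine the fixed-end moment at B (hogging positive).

Take the two fixed-end moments M_A, M_B as redundants; the released structure is the simple span AB.
Simple-span end rotations at A and B under the given loads:
  at A: point load 96.3 at a = 7.95: Pab(L + b)/(6LEI) = 422.7/EI
  at B: point load 96.3 at a = 7.95: Pab(L + a)/(6LEI) = 591.7/EI
  at A: triangular load, peak 13.5: w₀L³/(45EI) = 357.3/EI
  at B: triangular load, peak 13.5: 7w₀L³/(360EI) = 312.6/EI
  θ_A0 = 780/EI,  θ_B0 = 904.4/EI
Flexibility coefficients: a unit moment at one end gives L/(3EI) there and L/(6EI) at the far end, so f₁₁ = f₂₂ = 3.533/EI and f₁₂ = f₂₁ = 1.767/EI.
Compatibility — zero rotation at each built-in end:
  3.533 M_A + 1.767 M_B = 780
  1.767 M_A + 3.533 M_B = 904.4
Solving the pair gives M_A = 123.7 kN·m and M_B = 194.1 kN·m (hogging).

M_B = 194.1 kN·m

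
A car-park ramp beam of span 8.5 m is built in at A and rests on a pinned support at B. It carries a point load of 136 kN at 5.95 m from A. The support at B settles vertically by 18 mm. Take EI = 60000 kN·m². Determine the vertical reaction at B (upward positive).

R_B = 71.36 kN

Choose R_B as the redundant. The primary structure is the cantilever fixed at A.
Deflection at B on the released cantilever, summing each load's contribution:
  point load 136 at a = 5.95: Pa²(3L − a)/(6EI) = 15688/EI
Flexibility coefficient — unit upward force at B: δ_{BB} = L³/(3EI) = 204.7/EI.
With EI = 60000 kN·m²: δ_0 = 0.26147 m and δ_{BB} = 0.003412 m/kN.
Compatibility — the beam at B must follow the support down by 0.018 m: δ_0 − R_B·δ_{BB} = 0.018, so R_B = (0.26147 − 0.018)/0.003412 = 71.36 kN.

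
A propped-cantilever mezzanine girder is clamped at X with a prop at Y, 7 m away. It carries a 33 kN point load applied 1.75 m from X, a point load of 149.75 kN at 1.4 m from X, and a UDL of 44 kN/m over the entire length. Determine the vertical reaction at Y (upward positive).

Choose R_Y as the redundant. The primary structure is the cantilever fixed at X.
Primary-structure tip deflection at Y by superposition:
  point load 33 at a = 1.75: Pa²(3L − a)/(6EI) = 324.2/EI
  point load 149.75 at a = 1.4: Pa²(3L − a)/(6EI) = 958.8/EI
  UDL 44: wL⁴/(8EI) = 13206/EI
  δ_0 = 14489/EI
Flexibility coefficient — unit upward force at Y: δ_{YY} = L³/(3EI) = 114.3/EI.
The prop prevents deflection at Y: R_Y = δ_0/δ_{YY} = 14489/114.3 = 126.7 kN.

R_Y = 126.7 kN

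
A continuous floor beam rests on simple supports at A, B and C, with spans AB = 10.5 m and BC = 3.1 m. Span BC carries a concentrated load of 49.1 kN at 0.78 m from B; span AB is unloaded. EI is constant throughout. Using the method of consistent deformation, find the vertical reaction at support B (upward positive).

Insert a hinge at B; M_B is the redundant, and each span becomes simply supported.
Discontinuity in slope at B on the released structure — sum the simple-span end rotations:
  span BC: point load 49.1 at a = 0.78: Pab(L + b)/(6LEI) = 25.89/EI
  relative rotation θ_0 = (0 + 25.89)/EI = 25.89/EI
A unit hogging moment at B produces rotation L₁/(3EI) + L₂/(3EI) = 4.533/EI.
Compatibility: M_B·(L₁+L₂)/(3EI) = θ_0, giving M_B = 5.711 kN·m (hogging).
Span AB, ΣM about A with M_B applied at B: R_B^{AB}·10.5 = 0 + 5.711, so R_B^{AB} = 0.5439 kN and R_A = 0 − 0.5439 = -0.5439 kN.
Span BC, ΣM about C: R_B^{BC}·3.1 = 113.9 + 5.711, so R_B^{BC} = 38.59 kN and R_C = 49.1 − 38.59 = 10.51 kN.
R_B = 0.5439 + 38.59 = 39.13 kN.

R_B = 39.13 kN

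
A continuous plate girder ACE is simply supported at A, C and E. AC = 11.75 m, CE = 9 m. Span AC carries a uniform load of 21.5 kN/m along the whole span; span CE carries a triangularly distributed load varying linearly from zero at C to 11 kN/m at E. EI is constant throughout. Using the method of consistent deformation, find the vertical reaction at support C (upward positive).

Take M_C as the redundant. Released structure: two simple spans AC and CE with a hinge at C.
Discontinuity in slope at C on the released structure — sum the simple-span end rotations:
  span AC: UDL 21.5: wL³/(24EI) = 1453/EI
  span CE: triangular load, peak 11: 7w₀L³/(360EI) = 155.9/EI
  relative rotation θ_0 = (1453 + 155.9)/EI = 1609/EI
A unit hogging moment at C produces rotation L₁/(3EI) + L₂/(3EI) = 6.917/EI.
Slope continuity at C: θ_0 = M_C·6.917/EI, so M_C = 1609/6.917 = 232.7 kN·m (hogging).
Span AC, ΣM about A with M_C applied at C: R_C^{AC}·11.75 = 1484 + 232.7, so R_C^{AC} = 146.1 kN and R_A = 252.6 − 146.1 = 106.5 kN.
Span CE, ΣM about E: R_C^{CE}·9 = 148.5 + 232.7, so R_C^{CE} = 42.35 kN and R_E = 49.5 − 42.35 = 7.15 kN.
R_C = 146.1 + 42.35 = 188.5 kN.

R_C = 188.5 kN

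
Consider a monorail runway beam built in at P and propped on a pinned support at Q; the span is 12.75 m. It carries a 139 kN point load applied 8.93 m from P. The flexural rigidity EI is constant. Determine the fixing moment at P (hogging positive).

M_P = 241.7 kN·m

Choose R_Q as the redundant. The primary structure is the cantilever fixed at P.
Deflection at Q on the released cantilever, summing each load's contribution:
  point load 139 at a = 8.93: Pa²(3L − a)/(6EI) = 54166/EI
Tip deflection under a unit load at Q: L³/(3EI) = 690.9/EI.
The prop prevents deflection at Q: R_Q = δ_0/δ_{QQ} = 54166/690.9 = 78.4 kN.
Moment equilibrium about P: M_P = Σ(load moments about P) − R_Q·L = 1241 − 78.4×12.75 = 241.7 kN·m.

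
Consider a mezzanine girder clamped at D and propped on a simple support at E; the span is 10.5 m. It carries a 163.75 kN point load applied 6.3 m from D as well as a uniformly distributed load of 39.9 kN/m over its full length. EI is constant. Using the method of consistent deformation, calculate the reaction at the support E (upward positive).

R_E = 227.8 kN

Release the roller at E. Primary structure: cantilever fixed at D.
Downward deflection at the released point E due to the loads:
  point load 163.75 at a = 6.3: Pa²(3L − a)/(6EI) = 27297/EI
  UDL 39.9: wL⁴/(8EI) = 60623/EI
  δ_0 = 87920/EI
Flexibility coefficient — unit upward force at E: δ_{EE} = L³/(3EI) = 385.9/EI.
Compatibility at E: δ_0 − R_E·δ_{EE} = 0, so R_E = 87920/385.9 = 227.8 kN.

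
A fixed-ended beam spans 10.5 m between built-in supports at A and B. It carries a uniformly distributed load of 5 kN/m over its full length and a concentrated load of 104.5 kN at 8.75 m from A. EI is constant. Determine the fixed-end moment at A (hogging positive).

Take the two fixed-end moments M_A, M_B as redundants; the released structure is the simple span AB.
End rotations of the released simple span under the applied load (×1/EI):
  at A: UDL 5: wL³/(24EI) = 241.2/EI
  at B: UDL 5: wL³/(24EI) = 241.2/EI
  at A: point load 104.5 at a = 8.75: Pab(L + b)/(6LEI) = 311.1/EI
  at B: point load 104.5 at a = 8.75: Pab(L + a)/(6LEI) = 488.9/EI
  θ_A0 = 552.3/EI,  θ_B0 = 730.1/EI
Flexibility coefficients: a unit moment at one end gives L/(3EI) there and L/(6EI) at the far end, so f₁₁ = f₂₂ = 3.5/EI and f₁₂ = f₂₁ = 1.75/EI.
Compatibility — zero rotation at each built-in end:
  3.5 M_A + 1.75 M_B = 552.3
  1.75 M_A + 3.5 M_B = 730.1
Solving the pair gives M_A = 71.34 kN·m and M_B = 172.9 kN·m (hogging).

M_A = 71.34 kN·m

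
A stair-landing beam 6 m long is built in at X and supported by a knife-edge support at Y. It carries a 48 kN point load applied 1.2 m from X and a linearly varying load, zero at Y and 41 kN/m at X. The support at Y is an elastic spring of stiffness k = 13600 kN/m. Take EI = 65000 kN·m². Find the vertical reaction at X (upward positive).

Remove the prop at Y; the released (primary) structure is a cantilever built in at X.
Downward deflection at the released point Y due to the loads:
  point load 48 at a = 1.2: Pa²(3L − a)/(6EI) = 193.5/EI
  triangular load, peak 41 at the fixed end: w₀L⁴/(30EI) = 1771/EI
  δ_0 = 1965/EI
Tip deflection under a unit load at Y: L³/(3EI) = 72/EI.
With EI = 65000 kN·m²: δ_0 = 0.030227 m and δ_{YY} = 0.001108 m/kN.
Compatibility — the spring shortens by R_Y/k under the reaction it provides: δ_0 − R_Y·δ_{YY} = R_Y/k. With 1/k = 0.000074 m/kN, R_Y = δ_0 / (δ_{YY} + 1/k) = 0.030227 / (0.001108 + 0.000074) = 25.59 kN.
Vertical equilibrium: R_X = ΣP − R_Y = 171 − 25.59 = 145.4 kN.

R_X = 145.4 kN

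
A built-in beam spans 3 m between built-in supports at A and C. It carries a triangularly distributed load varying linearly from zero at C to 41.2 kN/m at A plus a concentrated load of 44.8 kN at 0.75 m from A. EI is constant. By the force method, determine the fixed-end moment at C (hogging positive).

Release both end moments; the primary structure is a simply-supported span AC with redundants M_A and M_C.
On the primary (simply-supported) span, the end slopes from the loading are:
  at A: triangular load, peak 41.2: w₀L³/(45EI) = 24.72/EI
  at C: triangular load, peak 41.2: 7w₀L³/(360EI) = 21.63/EI
  at A: point load 44.8 at a = 0.75: Pab(L + b)/(6LEI) = 22.05/EI
  at C: point load 44.8 at a = 0.75: Pab(L + a)/(6LEI) = 15.75/EI
  θ_A0 = 46.77/EI,  θ_C0 = 37.38/EI
Flexibility coefficients: a unit moment at one end gives L/(3EI) there and L/(6EI) at the far end, so f₁₁ = f₂₂ = 1/EI and f₁₂ = f₂₁ = 0.5/EI.
Compatibility — zero rotation at each built-in end:
  1 M_A + 0.5 M_C = 46.77
  0.5 M_A + 1 M_C = 37.38
Solving the pair gives M_A = 37.44 kN·m and M_C = 18.66 kN·m (hogging).

M_C = 18.66 kN·m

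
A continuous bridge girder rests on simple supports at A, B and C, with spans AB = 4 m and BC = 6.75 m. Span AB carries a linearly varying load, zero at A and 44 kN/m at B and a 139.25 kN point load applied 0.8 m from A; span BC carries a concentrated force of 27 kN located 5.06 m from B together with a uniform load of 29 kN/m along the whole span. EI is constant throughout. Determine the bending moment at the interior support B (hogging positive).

Take M_B as the redundant. Released structure: two simple spans AB and BC with a hinge at B.
Discontinuity in slope at B on the released structure — sum the simple-span end rotations:
  span AB: triangular load, peak 44: w₀L³/(45EI) = 62.58/EI
  span AB: point load 139.25 at a = 0.8: Pab(L + a)/(6LEI) = 71.3/EI
  span BC: point load 27 at a = 5.06: Pab(L + b)/(6LEI) = 48.12/EI
  span BC: UDL 29: wL³/(24EI) = 371.6/EI
  relative rotation θ_0 = (133.9 + 419.7)/EI = 553.6/EI
A unit hogging moment at B produces rotation L₁/(3EI) + L₂/(3EI) = 3.583/EI.
Slope continuity at B: θ_0 = M_B·3.583/EI, so M_B = 553.6/3.583 = 154.5 kN·m (hogging).

M_B = 154.5 kN·m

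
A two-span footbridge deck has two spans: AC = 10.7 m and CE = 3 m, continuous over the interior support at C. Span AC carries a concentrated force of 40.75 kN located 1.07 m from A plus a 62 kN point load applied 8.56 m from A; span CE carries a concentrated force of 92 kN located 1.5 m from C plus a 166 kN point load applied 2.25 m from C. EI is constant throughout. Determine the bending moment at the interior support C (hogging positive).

Release continuity at C by inserting a hinge; the redundant is the internal moment M_C. The primary structure is two simply-supported spans AC and CE.
End slopes at the hinge C, treating each span as simply supported:
  span AC: point load 40.75 at a = 1.07: Pab(L + a)/(6LEI) = 76.98/EI
  span AC: point load 62 at a = 8.56: Pab(L + a)/(6LEI) = 340.7/EI
  span CE: point load 92 at a = 1.5: Pab(L + b)/(6LEI) = 51.75/EI
  span CE: point load 166 at a = 2.25: Pab(L + b)/(6LEI) = 58.36/EI
  relative rotation θ_0 = (417.7 + 110.1)/EI = 527.8/EI
A unit hogging moment at C produces rotation L₁/(3EI) + L₂/(3EI) = 4.567/EI.
Compatibility: M_C·(L₁+L₂)/(3EI) = θ_0, giving M_C = 115.6 kN·m (hogging).

M_C = 115.6 kN·m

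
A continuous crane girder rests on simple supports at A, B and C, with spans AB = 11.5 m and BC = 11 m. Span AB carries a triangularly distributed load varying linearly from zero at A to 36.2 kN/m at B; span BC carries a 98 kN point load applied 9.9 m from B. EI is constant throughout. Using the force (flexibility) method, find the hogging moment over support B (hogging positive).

M_B = 189.2 kN·m

Insert a hinge at B; M_B is the redundant, and each span becomes simply supported.
End slopes at the hinge B, treating each span as simply supported:
  span AB: triangular load, peak 36.2: w₀L³/(45EI) = 1223/EI
  span BC: point load 98 at a = 9.9: Pab(L + b)/(6LEI) = 195.7/EI
  relative rotation θ_0 = (1223 + 195.7)/EI = 1419/EI
A unit hogging moment at B produces rotation L₁/(3EI) + L₂/(3EI) = 7.5/EI.
Slope continuity at B: θ_0 = M_B·7.5/EI, so M_B = 1419/7.5 = 189.2 kN·m (hogging).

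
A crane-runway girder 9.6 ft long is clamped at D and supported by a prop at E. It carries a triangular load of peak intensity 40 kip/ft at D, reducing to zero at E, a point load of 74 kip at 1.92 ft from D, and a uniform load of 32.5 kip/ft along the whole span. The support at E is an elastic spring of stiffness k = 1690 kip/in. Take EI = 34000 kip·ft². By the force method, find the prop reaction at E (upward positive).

R_E = 158.6 kip

Remove the prop at E; the released (primary) structure is a cantilever built in at D.
Deflection at E on the released cantilever, summing each load's contribution:
  triangular load, peak 40 at the fixed end: w₀L⁴/(30EI) = 11325/EI
  point load 74 at a = 1.92: Pa²(3L − a)/(6EI) = 1222/EI
  UDL 32.5: wL⁴/(8EI) = 34505/EI
  δ_0 = 47051/EI
Flexibility coefficient — unit upward force at E: δ_{EE} = L³/(3EI) = 294.9/EI.
With EI = 34000 kip·ft²: δ_0 = 1.3839 ft and δ_{EE} = 0.008674 ft/kip.
Compatibility — the spring shortens by R_E/k under the reaction it provides: δ_0 − R_E·δ_{EE} = R_E/k. With 1/k = 1/(1690×12) ft/kip = 0.000049 ft/kip, R_E = δ_0 / (δ_{EE} + 1/k) = 1.3839 / (0.008674 + 0.000049) = 158.6 kip.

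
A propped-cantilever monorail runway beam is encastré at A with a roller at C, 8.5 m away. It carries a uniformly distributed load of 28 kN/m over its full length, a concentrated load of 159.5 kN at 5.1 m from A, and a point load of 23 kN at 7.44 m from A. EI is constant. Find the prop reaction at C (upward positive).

R_C = 176.9 kN

Take the reaction at C as the redundant and release it; the primary structure is a cantilever fixed at A.
Free-end deflection of the primary structure under the applied loading (downward +):
  UDL 28: wL⁴/(8EI) = 18270/EI
  point load 159.5 at a = 5.1: Pa²(3L − a)/(6EI) = 14105/EI
  point load 23 at a = 7.44: Pa²(3L − a)/(6EI) = 3832/EI
  δ_0 = 36208/EI
Flexibility coefficient — unit upward force at C: δ_{CC} = L³/(3EI) = 204.7/EI.
Compatibility at C: δ_0 − R_C·δ_{CC} = 0, so R_C = 36208/204.7 = 176.9 kN.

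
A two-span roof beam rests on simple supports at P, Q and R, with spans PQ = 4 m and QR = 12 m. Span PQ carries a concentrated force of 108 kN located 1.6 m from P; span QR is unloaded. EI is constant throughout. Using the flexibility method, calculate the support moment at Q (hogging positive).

Take M_Q as the redundant. Released structure: two simple spans PQ and QR with a hinge at Q.
Discontinuity in slope at Q on the released structure — sum the simple-span end rotations:
  span PQ: point load 108 at a = 1.6: Pab(L + a)/(6LEI) = 96.77/EI
  relative rotation θ_0 = (96.77 + 0)/EI = 96.77/EI
A unit hogging moment at Q produces rotation L₁/(3EI) + L₂/(3EI) = 5.333/EI.
Compatibility: M_Q·(L₁+L₂)/(3EI) = θ_0, giving M_Q = 18.14 kN·m (hogging).

M_Q = 18.14 kN·m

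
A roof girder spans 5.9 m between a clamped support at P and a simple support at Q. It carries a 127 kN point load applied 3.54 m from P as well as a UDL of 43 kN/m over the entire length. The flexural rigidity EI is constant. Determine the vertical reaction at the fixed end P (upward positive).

R_P = 230.7 kN

Choose R_Q as the redundant. The primary structure is the cantilever fixed at P.
Free-end deflection of the primary structure under the applied loading (downward +):
  point load 127 at a = 3.54: Pa²(3L − a)/(6EI) = 3756/EI
  UDL 43: wL⁴/(8EI) = 6513/EI
  δ_0 = 10269/EI
Flexibility coefficient — unit upward force at Q: δ_{QQ} = L³/(3EI) = 68.46/EI.
Compatibility at Q: δ_0 − R_Q·δ_{QQ} = 0, so R_Q = 10269/68.46 = 150 kN.
Vertical equilibrium: R_P = ΣP − R_Q = 380.7 − 150 = 230.7 kN.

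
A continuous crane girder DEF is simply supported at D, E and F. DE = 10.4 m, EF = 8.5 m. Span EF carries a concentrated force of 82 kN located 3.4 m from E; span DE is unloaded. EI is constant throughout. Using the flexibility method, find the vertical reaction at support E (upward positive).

Release continuity at E by inserting a hinge; the redundant is the internal moment M_E. The primary structure is two simply-supported spans DE and EF.
Rotations at E on the released spans (each span's end-slope, ×1/EI):
  span EF: point load 82 at a = 3.4: Pab(L + b)/(6LEI) = 379.2/EI
  relative rotation θ_0 = (0 + 379.2)/EI = 379.2/EI
A unit hogging moment at E produces rotation L₁/(3EI) + L₂/(3EI) = 6.3/EI.
Slope continuity at E: θ_0 = M_E·6.3/EI, so M_E = 379.2/6.3 = 60.19 kN·m (hogging).
Span DE, ΣM about D with M_E applied at E: R_E^{DE}·10.4 = 0 + 60.19, so R_E^{DE} = 5.787 kN and R_D = 0 − 5.787 = -5.787 kN.
Span EF, ΣM about F: R_E^{EF}·8.5 = 418.2 + 60.19, so R_E^{EF} = 56.28 kN and R_F = 82 − 56.28 = 25.72 kN.
R_E = 5.787 + 56.28 = 62.07 kN.

R_E = 62.07 kN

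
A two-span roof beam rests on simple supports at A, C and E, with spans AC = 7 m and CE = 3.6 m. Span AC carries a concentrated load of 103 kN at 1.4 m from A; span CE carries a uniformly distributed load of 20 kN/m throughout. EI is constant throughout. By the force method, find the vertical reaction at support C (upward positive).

Insert a hinge at C; M_C is the redundant, and each span becomes simply supported.
Discontinuity in slope at C on the released structure — sum the simple-span end rotations:
  span AC: point load 103 at a = 1.4: Pab(L + a)/(6LEI) = 161.5/EI
  span CE: UDL 20: wL³/(24EI) = 38.88/EI
  relative rotation θ_0 = (161.5 + 38.88)/EI = 200.4/EI
A unit hogging moment at C produces rotation L₁/(3EI) + L₂/(3EI) = 3.533/EI.
Compatibility: M_C·(L₁+L₂)/(3EI) = θ_0, giving M_C = 56.71 kN·m (hogging).
Span AC, ΣM about A with M_C applied at C: R_C^{AC}·7 = 144.2 + 56.71, so R_C^{AC} = 28.7 kN and R_A = 103 − 28.7 = 74.3 kN.
Span CE, ΣM about E: R_C^{CE}·3.6 = 129.6 + 56.71, so R_C^{CE} = 51.75 kN and R_E = 72 − 51.75 = 20.25 kN.
R_C = 28.7 + 51.75 = 80.46 kN.

R_C = 80.46 kN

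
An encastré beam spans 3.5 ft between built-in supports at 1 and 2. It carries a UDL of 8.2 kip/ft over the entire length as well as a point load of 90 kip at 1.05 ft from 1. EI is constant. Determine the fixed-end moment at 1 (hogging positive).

M_1 = 54.68 kip·ft

Release both end moments; the primary structure is a simply-supported span 12 with redundants M_1 and M_2.
On the primary (simply-supported) span, the end slopes from the loading are:
  at 1: UDL 8.2: wL³/(24EI) = 14.65/EI
  at 2: UDL 8.2: wL³/(24EI) = 14.65/EI
  at 1: point load 90 at a = 1.05: Pab(L + b)/(6LEI) = 65.6/EI
  at 2: point load 90 at a = 1.05: Pab(L + a)/(6LEI) = 50.16/EI
  θ_10 = 80.25/EI,  θ_20 = 64.81/EI
Flexibility coefficients: a unit moment at one end gives L/(3EI) there and L/(6EI) at the far end, so f₁₁ = f₂₂ = 1.167/EI and f₁₂ = f₂₁ = 0.5833/EI.
Compatibility — zero rotation at each built-in end:
  1.167 M_1 + 0.5833 M_2 = 80.25
  0.5833 M_1 + 1.167 M_2 = 64.81
Solving the pair gives M_1 = 54.68 kip·ft and M_2 = 28.22 kip·ft (hogging).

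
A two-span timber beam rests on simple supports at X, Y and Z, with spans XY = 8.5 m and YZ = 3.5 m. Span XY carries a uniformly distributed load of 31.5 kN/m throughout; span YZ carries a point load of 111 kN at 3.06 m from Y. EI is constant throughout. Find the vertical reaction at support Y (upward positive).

R_Y = 231.9 kN

Insert a hinge at Y; M_Y is the redundant, and each span becomes simply supported.
Discontinuity in slope at Y on the released structure — sum the simple-span end rotations:
  span XY: UDL 31.5: wL³/(24EI) = 806/EI
  span YZ: point load 111 at a = 3.06: Pab(L + b)/(6LEI) = 28.04/EI
  relative rotation θ_0 = (806 + 28.04)/EI = 834.1/EI
A unit hogging moment at Y produces rotation L₁/(3EI) + L₂/(3EI) = 4/EI.
Slope continuity at Y: θ_0 = M_Y·4/EI, so M_Y = 834.1/4 = 208.5 kN·m (hogging).
Span XY, ΣM about X with M_Y applied at Y: R_Y^{XY}·8.5 = 1138 + 208.5, so R_Y^{XY} = 158.4 kN and R_X = 267.8 − 158.4 = 109.3 kN.
Span YZ, ΣM about Z: R_Y^{YZ}·3.5 = 48.84 + 208.5, so R_Y^{YZ} = 73.53 kN and R_Z = 111 − 73.53 = 37.47 kN.
R_Y = 158.4 + 73.53 = 231.9 kN.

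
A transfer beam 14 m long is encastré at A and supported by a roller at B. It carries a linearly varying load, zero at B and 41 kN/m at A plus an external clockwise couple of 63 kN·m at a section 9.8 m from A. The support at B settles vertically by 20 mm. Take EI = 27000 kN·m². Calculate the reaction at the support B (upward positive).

R_B = 62.95 kN

Remove the prop at B; the released (primary) structure is a cantilever built in at A.
Free-end deflection of the primary structure under the applied loading (downward +):
  triangular load, peak 41 at the fixed end: w₀L⁴/(30EI) = 52502/EI
  clockwise couple 63 at a = 9.8: M₀a(2L − a)/(2EI) = 5618/EI
  δ_0 = 58120/EI
Tip deflection under a unit load at B: L³/(3EI) = 914.7/EI.
With EI = 27000 kN·m²: δ_0 = 2.1526 m and δ_{BB} = 0.033877 m/kN.
Compatibility — the beam at B must follow the support down by 0.02 m: δ_0 − R_B·δ_{BB} = 0.02, so R_B = (2.1526 − 0.02)/0.033877 = 62.95 kN.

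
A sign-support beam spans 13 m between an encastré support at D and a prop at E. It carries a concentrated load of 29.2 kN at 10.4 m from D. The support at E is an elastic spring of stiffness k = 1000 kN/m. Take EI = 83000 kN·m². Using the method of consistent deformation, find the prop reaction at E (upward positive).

Release the roller at E. Primary structure: cantilever fixed at D.
Downward deflection at the released point E due to the loads:
  point load 29.2 at a = 10.4: Pa²(3L − a)/(6EI) = 15054/EI
Tip deflection under a unit load at E: L³/(3EI) = 732.3/EI.
With EI = 83000 kN·m²: δ_0 = 0.18138 m and δ_{EE} = 0.008823 m/kN.
Compatibility — the spring shortens by R_E/k under the reaction it provides: δ_0 − R_E·δ_{EE} = R_E/k. With 1/k = 0.001 m/kN, R_E = δ_0 / (δ_{EE} + 1/k) = 0.18138 / (0.008823 + 0.001) = 18.46 kN.

R_E = 18.46 kN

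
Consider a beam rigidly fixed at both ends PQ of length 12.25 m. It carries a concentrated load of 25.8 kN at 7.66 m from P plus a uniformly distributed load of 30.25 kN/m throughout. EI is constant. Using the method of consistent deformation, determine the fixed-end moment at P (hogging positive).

M_P = 406 kN·m

Release both end moments; the primary structure is a simply-supported span PQ with redundants M_P and M_Q.
End rotations of the released simple span under the applied load (×1/EI):
  at P: point load 25.8 at a = 7.66: Pab(L + b)/(6LEI) = 207.8/EI
  at Q: point load 25.8 at a = 7.66: Pab(L + a)/(6LEI) = 245.7/EI
  at P: UDL 30.25: wL³/(24EI) = 2317/EI
  at Q: UDL 30.25: wL³/(24EI) = 2317/EI
  θ_P0 = 2525/EI,  θ_Q0 = 2563/EI
Flexibility coefficients: a unit moment at one end gives L/(3EI) there and L/(6EI) at the far end, so f₁₁ = f₂₂ = 4.083/EI and f₁₂ = f₂₁ = 2.042/EI.
Compatibility — zero rotation at each built-in end:
  4.083 M_P + 2.042 M_Q = 2525
  2.042 M_P + 4.083 M_Q = 2563
Solving the pair gives M_P = 406 kN·m and M_Q = 424.6 kN·m (hogging).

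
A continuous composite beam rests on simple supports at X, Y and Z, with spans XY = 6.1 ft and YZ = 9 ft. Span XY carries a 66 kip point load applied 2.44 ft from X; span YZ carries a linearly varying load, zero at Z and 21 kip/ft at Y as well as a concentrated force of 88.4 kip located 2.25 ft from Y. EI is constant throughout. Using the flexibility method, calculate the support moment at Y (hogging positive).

Release continuity at Y by inserting a hinge; the redundant is the internal moment M_Y. The primary structure is two simply-supported spans XY and YZ.
Rotations at Y on the released spans (each span's end-slope, ×1/EI):
  span XY: point load 66 at a = 2.44: Pab(L + a)/(6LEI) = 137.5/EI
  span YZ: triangular load, peak 21: w₀L³/(45EI) = 340.2/EI
  span YZ: point load 88.4 at a = 2.25: Pab(L + b)/(6LEI) = 391.6/EI
  relative rotation θ_0 = (137.5 + 731.8)/EI = 869.3/EI
A unit hogging moment at Y produces rotation L₁/(3EI) + L₂/(3EI) = 5.033/EI.
Slope continuity at Y: θ_0 = M_Y·5.033/EI, so M_Y = 869.3/5.033 = 172.7 kip·ft (hogging).

M_Y = 172.7 kip·ft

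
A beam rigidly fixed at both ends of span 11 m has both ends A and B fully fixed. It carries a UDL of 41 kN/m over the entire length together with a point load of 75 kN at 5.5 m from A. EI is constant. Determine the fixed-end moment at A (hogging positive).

Take the two fixed-end moments M_A, M_B as redundants; the released structure is the simple span AB.
On the primary (simply-supported) span, the end slopes from the loading are:
  at A: UDL 41: wL³/(24EI) = 2274/EI
  at B: UDL 41: wL³/(24EI) = 2274/EI
  at A: point load 75 at a = 5.5: Pab(L + b)/(6LEI) = 567.2/EI
  at B: point load 75 at a = 5.5: Pab(L + a)/(6LEI) = 567.2/EI
  θ_A0 = 2841/EI,  θ_B0 = 2841/EI
Flexibility coefficients: a unit moment at one end gives L/(3EI) there and L/(6EI) at the far end, so f₁₁ = f₂₂ = 3.667/EI and f₁₂ = f₂₁ = 1.833/EI.
Compatibility — zero rotation at each built-in end:
  3.667 M_A + 1.833 M_B = 2841
  1.833 M_A + 3.667 M_B = 2841
Solving the pair gives M_A = 516.5 kN·m and M_B = 516.5 kN·m (hogging).

M_A = 516.5 kN·m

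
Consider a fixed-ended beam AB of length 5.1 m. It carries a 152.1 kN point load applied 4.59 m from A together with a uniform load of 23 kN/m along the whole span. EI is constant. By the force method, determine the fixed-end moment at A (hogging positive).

M_A = 56.83 kN·m

Release both end moments; the primary structure is a simply-supported span AB with redundants M_A and M_B.
Simple-span end rotations at A and B under the given loads:
  at A: point load 152.1 at a = 4.59: Pab(L + b)/(6LEI) = 65.28/EI
  at B: point load 152.1 at a = 4.59: Pab(L + a)/(6LEI) = 112.7/EI
  at A: UDL 23: wL³/(24EI) = 127.1/EI
  at B: UDL 23: wL³/(24EI) = 127.1/EI
  θ_A0 = 192.4/EI,  θ_B0 = 239.9/EI
Flexibility coefficients: a unit moment at one end gives L/(3EI) there and L/(6EI) at the far end, so f₁₁ = f₂₂ = 1.7/EI and f₁₂ = f₂₁ = 0.85/EI.
Compatibility — zero rotation at each built-in end:
  1.7 M_A + 0.85 M_B = 192.4
  0.85 M_A + 1.7 M_B = 239.9
Solving the pair gives M_A = 56.83 kN·m and M_B = 112.7 kN·m (hogging).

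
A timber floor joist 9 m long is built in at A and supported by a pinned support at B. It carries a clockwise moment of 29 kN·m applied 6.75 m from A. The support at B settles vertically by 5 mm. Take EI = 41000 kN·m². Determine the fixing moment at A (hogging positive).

Release the roller at B. Primary structure: cantilever fixed at A.
Primary-structure tip deflection at B by superposition:
  clockwise couple 29 at a = 6.75: M₀a(2L − a)/(2EI) = 1101/EI
Flexibility coefficient — unit upward force at B: δ_{BB} = L³/(3EI) = 243/EI.
With EI = 41000 kN·m²: δ_0 = 0.026856 m and δ_{BB} = 0.005927 m/kN.
Compatibility — the beam at B must follow the support down by 0.005 m: δ_0 − R_B·δ_{BB} = 0.005, so R_B = (0.026856 − 0.005)/0.005927 = 3.688 kN.
Moment equilibrium about A: M_A = Σ(load moments about A) − R_B·L = 29 − 3.688×9 = -4.189 kN·m.

M_A = -4.189 kN·m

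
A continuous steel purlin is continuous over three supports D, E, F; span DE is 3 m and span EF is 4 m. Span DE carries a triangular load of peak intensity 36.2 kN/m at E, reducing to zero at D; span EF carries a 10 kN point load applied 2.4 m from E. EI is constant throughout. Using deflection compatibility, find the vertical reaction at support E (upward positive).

R_E = 47.87 kN

Take M_E as the redundant. Released structure: two simple spans DE and EF with a hinge at E.
Rotations at E on the released spans (each span's end-slope, ×1/EI):
  span DE: triangular load, peak 36.2: w₀L³/(45EI) = 21.72/EI
  span EF: point load 10 at a = 2.4: Pab(L + b)/(6LEI) = 8.96/EI
  relative rotation θ_0 = (21.72 + 8.96)/EI = 30.68/EI
A unit hogging moment at E produces rotation L₁/(3EI) + L₂/(3EI) = 2.333/EI.
Slope continuity at E: θ_0 = M_E·2.333/EI, so M_E = 30.68/2.333 = 13.15 kN·m (hogging).
Span DE, ΣM about D with M_E applied at E: R_E^{DE}·3 = 108.6 + 13.15, so R_E^{DE} = 40.58 kN and R_D = 54.3 − 40.58 = 13.72 kN.
Span EF, ΣM about F: R_E^{EF}·4 = 16 + 13.15, so R_E^{EF} = 7.287 kN and R_F = 10 − 7.287 = 2.713 kN.
R_E = 40.58 + 7.287 = 47.87 kN.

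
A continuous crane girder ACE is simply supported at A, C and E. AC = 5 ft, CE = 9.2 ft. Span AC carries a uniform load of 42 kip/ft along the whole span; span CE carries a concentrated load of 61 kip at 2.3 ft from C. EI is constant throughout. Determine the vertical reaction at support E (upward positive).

R_E = 3.743 kip

Release continuity at C by inserting a hinge; the redundant is the internal moment M_C. The primary structure is two simply-supported spans AC and CE.
Discontinuity in slope at C on the released structure — sum the simple-span end rotations:
  span AC: UDL 42: wL³/(24EI) = 218.8/EI
  span CE: point load 61 at a = 2.3: Pab(L + b)/(6LEI) = 282.4/EI
  relative rotation θ_0 = (218.8 + 282.4)/EI = 501.1/EI
A unit hogging moment at C produces rotation L₁/(3EI) + L₂/(3EI) = 4.733/EI.
Slope continuity at C: θ_0 = M_C·4.733/EI, so M_C = 501.1/4.733 = 105.9 kip·ft (hogging).
Span CE, ΣM about E: R_C^{CE}·9.2 = 420.9 + 105.9, so R_C^{CE} = 57.26 kip and R_E = 61 − 57.26 = 3.743 kip.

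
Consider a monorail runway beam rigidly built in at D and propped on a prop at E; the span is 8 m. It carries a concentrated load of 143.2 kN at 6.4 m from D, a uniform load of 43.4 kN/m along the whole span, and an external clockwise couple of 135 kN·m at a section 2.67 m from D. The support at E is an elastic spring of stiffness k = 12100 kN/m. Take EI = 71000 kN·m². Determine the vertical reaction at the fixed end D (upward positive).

R_D = 253.5 kN

Release the roller at E. Primary structure: cantilever fixed at D.
Free-end deflection of the primary structure under the applied loading (downward +):
  point load 143.2 at a = 6.4: Pa²(3L − a)/(6EI) = 17205/EI
  UDL 43.4: wL⁴/(8EI) = 22221/EI
  clockwise couple 135 at a = 2.67: M₀a(2L − a)/(2EI) = 2402/EI
  δ_0 = 41829/EI
Tip deflection under a unit load at E: L³/(3EI) = 170.7/EI.
With EI = 71000 kN·m²: δ_0 = 0.58913 m and δ_{EE} = 0.002404 m/kN.
Compatibility — the spring shortens by R_E/k under the reaction it provides: δ_0 − R_E·δ_{EE} = R_E/k. With 1/k = 0.000083 m/kN, R_E = δ_0 / (δ_{EE} + 1/k) = 0.58913 / (0.002404 + 0.000083) = 236.9 kN.
Vertical equilibrium: R_D = ΣP − R_E = 490.4 − 236.9 = 253.5 kN.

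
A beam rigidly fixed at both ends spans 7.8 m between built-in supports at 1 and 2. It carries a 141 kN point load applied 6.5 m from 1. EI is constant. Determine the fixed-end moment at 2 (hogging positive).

M_2 = 127.3 kN·m

Take the two fixed-end moments M_1, M_2 as redundants; the released structure is the simple span 12.
End rotations of the released simple span under the applied load (×1/EI):
  at 1: point load 141 at a = 6.5: Pab(L + b)/(6LEI) = 231.7/EI
  at 2: point load 141 at a = 6.5: Pab(L + a)/(6LEI) = 364.1/EI
  θ_10 = 231.7/EI,  θ_20 = 364.1/EI
Flexibility coefficients: a unit moment at one end gives L/(3EI) there and L/(6EI) at the far end, so f₁₁ = f₂₂ = 2.6/EI and f₁₂ = f₂₁ = 1.3/EI.
Compatibility — zero rotation at each built-in end:
  2.6 M_1 + 1.3 M_2 = 231.7
  1.3 M_1 + 2.6 M_2 = 364.1
Solving the pair gives M_1 = 25.46 kN·m and M_2 = 127.3 kN·m (hogging).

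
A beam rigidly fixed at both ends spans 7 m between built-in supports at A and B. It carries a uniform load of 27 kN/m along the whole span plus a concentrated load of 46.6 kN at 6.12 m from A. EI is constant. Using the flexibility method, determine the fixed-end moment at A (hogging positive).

Take the two fixed-end moments M_A, M_B as redundants; the released structure is the simple span AB.
Simple-span end rotations at A and B under the given loads:
  at A: UDL 27: wL³/(24EI) = 385.9/EI
  at B: UDL 27: wL³/(24EI) = 385.9/EI
  at A: point load 46.6 at a = 6.12: Pab(L + b)/(6LEI) = 47.09/EI
  at B: point load 46.6 at a = 6.12: Pab(L + a)/(6LEI) = 78.4/EI
  θ_A0 = 433/EI,  θ_B0 = 464.3/EI
Flexibility coefficients: a unit moment at one end gives L/(3EI) there and L/(6EI) at the far end, so f₁₁ = f₂₂ = 2.333/EI and f₁₂ = f₂₁ = 1.167/EI.
Compatibility — zero rotation at each built-in end:
  2.333 M_A + 1.167 M_B = 433
  1.167 M_A + 2.333 M_B = 464.3
Solving the pair gives M_A = 114.8 kN·m and M_B = 141.6 kN·m (hogging).

M_A = 114.8 kN·m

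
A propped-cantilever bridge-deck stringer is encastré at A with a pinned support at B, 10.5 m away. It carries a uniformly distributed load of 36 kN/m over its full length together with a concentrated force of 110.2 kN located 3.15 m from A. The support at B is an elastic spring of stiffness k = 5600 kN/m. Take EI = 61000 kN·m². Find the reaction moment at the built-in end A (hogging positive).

M_A = 747.4 kN·m

Choose R_B as the redundant. The primary structure is the cantilever fixed at A.
Downward deflection at the released point B due to the loads:
  UDL 36: wL⁴/(8EI) = 54698/EI
  point load 110.2 at a = 3.15: Pa²(3L − a)/(6EI) = 5167/EI
  δ_0 = 59864/EI
Tip deflection under a unit load at B: L³/(3EI) = 385.9/EI.
With EI = 61000 kN·m²: δ_0 = 0.98138 m and δ_{BB} = 0.006326 m/kN.
Compatibility — the spring shortens by R_B/k under the reaction it provides: δ_0 − R_B·δ_{BB} = R_B/k. With 1/k = 0.000179 m/kN, R_B = δ_0 / (δ_{BB} + 1/k) = 0.98138 / (0.006326 + 0.000179) = 150.9 kN.
Moment equilibrium about A: M_A = Σ(load moments about A) − R_B·L = 2332 − 150.9×10.5 = 747.4 kN·m.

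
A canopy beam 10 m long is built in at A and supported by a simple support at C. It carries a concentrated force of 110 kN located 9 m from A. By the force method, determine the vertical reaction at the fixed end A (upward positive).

Release the roller at C. Primary structure: cantilever fixed at A.
Downward deflection at the released point C due to the loads:
  point load 110 at a = 9: Pa²(3L − a)/(6EI) = 31185/EI
Tip deflection under a unit load at C: L³/(3EI) = 333.3/EI.
The prop prevents deflection at C: R_C = δ_0/δ_{CC} = 31185/333.3 = 93.56 kN.
Vertical equilibrium: R_A = ΣP − R_C = 110 − 93.56 = 16.45 kN.

R_A = 16.45 kN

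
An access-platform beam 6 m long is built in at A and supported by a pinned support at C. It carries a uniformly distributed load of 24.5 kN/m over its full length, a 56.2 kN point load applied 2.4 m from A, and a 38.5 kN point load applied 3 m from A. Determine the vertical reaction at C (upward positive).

R_C = 78.85 kN

Choose R_C as the redundant. The primary structure is the cantilever fixed at A.
Deflection at C on the released cantilever, summing each load's contribution:
  UDL 24.5: wL⁴/(8EI) = 3969/EI
  point load 56.2 at a = 2.4: Pa²(3L − a)/(6EI) = 841.7/EI
  point load 38.5 at a = 3: Pa²(3L − a)/(6EI) = 866.2/EI
  δ_0 = 5677/EI
Flexibility coefficient — unit upward force at C: δ_{CC} = L³/(3EI) = 72/EI.
The prop prevents deflection at C: R_C = δ_0/δ_{CC} = 5677/72 = 78.85 kN.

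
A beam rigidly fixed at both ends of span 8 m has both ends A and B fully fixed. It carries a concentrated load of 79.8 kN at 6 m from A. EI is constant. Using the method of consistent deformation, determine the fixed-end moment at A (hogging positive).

M_A = 29.93 kN·m

Release both end moments; the primary structure is a simply-supported span AB with redundants M_A and M_B.
Simple-span end rotations at A and B under the given loads:
  at A: point load 79.8 at a = 6: Pab(L + b)/(6LEI) = 199.5/EI
  at B: point load 79.8 at a = 6: Pab(L + a)/(6LEI) = 279.3/EI
  θ_A0 = 199.5/EI,  θ_B0 = 279.3/EI
Flexibility coefficients: a unit moment at one end gives L/(3EI) there and L/(6EI) at the far end, so f₁₁ = f₂₂ = 2.667/EI and f₁₂ = f₂₁ = 1.333/EI.
Compatibility — zero rotation at each built-in end:
  2.667 M_A + 1.333 M_B = 199.5
  1.333 M_A + 2.667 M_B = 279.3
Solving the pair gives M_A = 29.93 kN·m and M_B = 89.78 kN·m (hogging).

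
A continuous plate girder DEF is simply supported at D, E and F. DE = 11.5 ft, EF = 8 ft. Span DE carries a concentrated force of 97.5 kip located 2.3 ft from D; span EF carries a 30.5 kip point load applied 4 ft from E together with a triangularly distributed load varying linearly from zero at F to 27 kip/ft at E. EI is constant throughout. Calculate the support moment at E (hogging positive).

Take M_E as the redundant. Released structure: two simple spans DE and EF with a hinge at E.
End slopes at the hinge E, treating each span as simply supported:
  span DE: point load 97.5 at a = 2.3: Pab(L + a)/(6LEI) = 412.6/EI
  span EF: point load 30.5 at a = 4: Pab(L + b)/(6LEI) = 122/EI
  span EF: triangular load, peak 27: w₀L³/(45EI) = 307.2/EI
  relative rotation θ_0 = (412.6 + 429.2)/EI = 841.8/EI
A unit hogging moment at E produces rotation L₁/(3EI) + L₂/(3EI) = 6.5/EI.
Slope continuity at E: θ_0 = M_E·6.5/EI, so M_E = 841.8/6.5 = 129.5 kip·ft (hogging).

M_E = 129.5 kip·ft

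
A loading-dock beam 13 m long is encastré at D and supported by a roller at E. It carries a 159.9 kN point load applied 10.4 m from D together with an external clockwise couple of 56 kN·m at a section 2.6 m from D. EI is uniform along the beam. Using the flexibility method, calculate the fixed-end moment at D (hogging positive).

Release the roller at E. Primary structure: cantilever fixed at D.
Primary-structure tip deflection at E by superposition:
  point load 159.9 at a = 10.4: Pa²(3L − a)/(6EI) = 82438/EI
  clockwise couple 56 at a = 2.6: M₀a(2L − a)/(2EI) = 1704/EI
  δ_0 = 84142/EI
Tip deflection under a unit load at E: L³/(3EI) = 732.3/EI.
Compatibility at E: δ_0 − R_E·δ_{EE} = 0, so R_E = 84142/732.3 = 114.9 kN.
Moment equilibrium about D: M_D = Σ(load moments about D) − R_E·L = 1719 − 114.9×13 = 225.3 kN·m.

M_D = 225.3 kN·m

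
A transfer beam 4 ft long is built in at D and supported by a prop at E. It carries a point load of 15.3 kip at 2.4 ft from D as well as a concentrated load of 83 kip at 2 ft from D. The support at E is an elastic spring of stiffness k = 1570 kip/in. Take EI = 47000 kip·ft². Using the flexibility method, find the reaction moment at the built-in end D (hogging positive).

Release the roller at E. Primary structure: cantilever fixed at D.
Deflection at E on the released cantilever, summing each load's contribution:
  point load 15.3 at a = 2.4: Pa²(3L − a)/(6EI) = 141/EI
  point load 83 at a = 2: Pa²(3L − a)/(6EI) = 553.3/EI
  δ_0 = 694.3/EI
Flexibility coefficient — unit upward force at E: δ_{EE} = L³/(3EI) = 21.33/EI.
With EI = 47000 kip·ft²: δ_0 = 0.014773 ft and δ_{EE} = 0.000454 ft/kip.
Compatibility — the spring shortens by R_E/k under the reaction it provides: δ_0 − R_E·δ_{EE} = R_E/k. With 1/k = 1/(1570×12) ft/kip = 0.000053 ft/kip, R_E = δ_0 / (δ_{EE} + 1/k) = 0.014773 / (0.000454 + 0.000053) = 29.14 kip.
Moment equilibrium about D: M_D = Σ(load moments about D) − R_E·L = 202.7 − 29.14×4 = 86.16 kip·ft.

M_D = 86.16 kip·ft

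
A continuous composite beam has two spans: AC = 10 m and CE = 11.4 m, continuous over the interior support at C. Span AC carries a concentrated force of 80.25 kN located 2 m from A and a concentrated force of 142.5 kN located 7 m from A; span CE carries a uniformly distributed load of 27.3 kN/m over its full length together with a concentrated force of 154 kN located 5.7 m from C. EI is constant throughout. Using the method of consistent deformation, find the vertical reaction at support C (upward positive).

R_C = 454.7 kN

Insert a hinge at C; M_C is the redundant, and each span becomes simply supported.
End slopes at the hinge C, treating each span as simply supported:
  span AC: point load 80.25 at a = 2: Pab(L + a)/(6LEI) = 256.8/EI
  span AC: point load 142.5 at a = 7: Pab(L + a)/(6LEI) = 847.9/EI
  span CE: UDL 27.3: wL³/(24EI) = 1685/EI
  span CE: point load 154 at a = 5.7: Pab(L + b)/(6LEI) = 1251/EI
  relative rotation θ_0 = (1105 + 2936)/EI = 4041/EI
A unit hogging moment at C produces rotation L₁/(3EI) + L₂/(3EI) = 7.133/EI.
Slope continuity at C: θ_0 = M_C·7.133/EI, so M_C = 4041/7.133 = 566.5 kN·m (hogging).
Span AC, ΣM about A with M_C applied at C: R_C^{AC}·10 = 1158 + 566.5, so R_C^{AC} = 172.4 kN and R_A = 222.8 − 172.4 = 50.3 kN.
Span CE, ΣM about E: R_C^{CE}·11.4 = 2652 + 566.5, so R_C^{CE} = 282.3 kN and R_E = 465.2 − 282.3 = 182.9 kN.
R_C = 172.4 + 282.3 = 454.7 kN.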